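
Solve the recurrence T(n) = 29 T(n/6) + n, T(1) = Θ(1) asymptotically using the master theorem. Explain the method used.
T(n) = Θ(n^(log_6 29))

Master theorem: compare f(n) = n to n^(log_6 29) where log_6 29 ≈ 1.879. Since 1 < log_6 29, we have f(n) = O(n^(log_6 29 − ε)) for some ε > 0 — Case 1. Hence T(n) = Θ(n^(log_6 29)).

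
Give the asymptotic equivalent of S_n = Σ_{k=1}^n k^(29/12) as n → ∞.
S_n ~ (12/41) · n^(41/12)

Integral comparison: Σ_{k=1}^n k^(29/12) = ∫_0^n x^(29/12) dx + O(n^(29/12)). The integral is n^(1 + 29/12) / (1 + 29/12) = n^((29+12)/12) / ((29+12)/12) = (12/41) · n^(41/12).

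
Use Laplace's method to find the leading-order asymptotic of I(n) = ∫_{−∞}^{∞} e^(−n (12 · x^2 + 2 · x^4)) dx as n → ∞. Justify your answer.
I(n) ~ sqrt(π/(12n))

φ(x) = 12 · x^2 + 2 · x^4 has its unique global minimum at x* = 0 (since φ'(x) = 24x + 8x^3 = 0 only at x = 0 for real x with both coefficients positive, and φ → ∞ as |x| → ∞). At x* = 0, φ(0) = 0 and φ''(0) = 24. Laplace's method then gives
  I(n) ~ sqrt(2π / (n · φ''(0))) · e^(−n φ(0)) = sqrt(2π / (24n)) = sqrt(π/(12n)).
The 2 · x^4 term contributes only at subleading order (an O(1/n) relative correction).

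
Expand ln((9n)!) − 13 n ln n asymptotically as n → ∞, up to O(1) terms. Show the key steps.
ln((9n)!) − 13 n ln n = −4 n ln n + 9(ln 9 − 1) n + (1/2) ln(2π·9n) + O(1/n)

Stirling: ln((9n)!) = 9n ln(9n) − 9n + (1/2) ln(2π·9n) + O(1/n).
Expand 9n ln(9n) = 9n (ln n + ln 9) = 9n ln n + 9n ln 9.
Subtract 13n ln n: leading term is (9 − 13) n ln n = −4 n ln n. The next term is 9n ln 9 − 9n = 9(ln 9 − 1) n. Then the (1/2) ln(2π·9n) correction.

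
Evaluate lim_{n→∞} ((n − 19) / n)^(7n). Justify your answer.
lim = e^(−133)

Rewrite as (1 − 19/n)^(7n). By the standard limit (1 + x/n)^n → e^x, we have (1 − 19/n)^n → e^(−19), and raising to the 7th power gives e^(−133).
More precisely, ln[(1 − 19/n)^(7n)] = 7n · ln(1 − 19/n) = 7n · (-19/n + O(1/n^2)) = -133 + O(1/n) → -133.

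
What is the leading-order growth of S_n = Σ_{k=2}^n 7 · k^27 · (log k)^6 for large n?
S_n ~ n^28 · (log n)^6 / 4

By integral comparison, S_n = ∫_1^n 7 · x^27 · (log x)^6 dx + O(n^27 · (log n)^6). For the integral, the leading term of ∫_1^n x^27 (log x)^6 dx is n^28/28 · (log n)^6 (by repeated integration by parts; each step lowers the log-exponent and produces a relatively O(1/log n) correction). Hence S_n ~ n^28 · (log n)^6 / 4.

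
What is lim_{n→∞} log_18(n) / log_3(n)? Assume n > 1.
lim = ln(3) / ln(18) = log_18(3)

Change of base: log_18(n) = ln n / ln 18 and log_3(n) = ln n / ln 3. The ratio is (ln n / ln 18) · (ln 3 / ln n) = ln 3 / ln 18, a constant independent of n. So the limit is ln 3 / ln 18 = log_18(3).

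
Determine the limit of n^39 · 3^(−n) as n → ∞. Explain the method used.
lim = 0

Exponentials with base > 1 dominate every fixed polynomial: for any fixed c, n^c / 3^n → 0 as n → ∞ (e.g. by the ratio test, or by writing 3^n = e^(n ln 3) and noting e^(n ln 3) / n^c → ∞). Hence n^39 · 3^(−n) = n^39 / 3^n → 0.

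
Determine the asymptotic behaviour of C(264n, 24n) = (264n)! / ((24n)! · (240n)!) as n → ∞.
C(264n, 24n) ~ (285311670611/10000000000)^(24n) · sqrt(11/(20π·24n))

Write N = 24n. Apply Stirling to each factorial:
  (11N)! ~ sqrt(2π·11N) · (11N/e)^(11N),
  N! ~ sqrt(2π N) · (N/e)^N,
  (10N)! ~ sqrt(2π·10N) · (10N/e)^(10N).
The exponential factors combine to (11N)^(11N) / (N^N · (10N)^(10N)) = 11^(11N)/10^(10N) = (11^11/10^10)^N = (285311670611/10000000000)^N.
The square-root prefactors combine to sqrt(2π·11N) / (sqrt(2π N)·sqrt(2π·10N)) = sqrt(11 / (2π·10·N)) = sqrt(11/(20π·24n)).
Substituting N = 24n: C(264n, 24n) ~ (285311670611/10000000000)^(24n) · sqrt(11/(20π·24n)).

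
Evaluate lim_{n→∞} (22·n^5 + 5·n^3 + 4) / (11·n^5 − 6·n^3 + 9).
lim = 22/11 = 2

For large n the leading n^5 terms dominate both numerator and denominator. Dividing top and bottom by n^5, every other term tends to 0, leaving 22/11 = 2.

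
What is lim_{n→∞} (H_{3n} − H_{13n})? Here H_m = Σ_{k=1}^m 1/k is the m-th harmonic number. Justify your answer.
lim = ln(3/13)

Euler-Maclaurin gives H_m = ln m + γ + 1/(2m) + O(1/m^2). The γ and O(1/m) terms cancel in the difference:
  H_{3n} − H_{13n} = ln(3n) − ln(13n) + O(1/n) = ln(3/13) + O(1/n).
Hence the limit is ln(3/13).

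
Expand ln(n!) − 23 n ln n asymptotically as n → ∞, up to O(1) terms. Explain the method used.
ln(n!) − 23 n ln n = −22 n ln n − n + (1/2) ln(2π n) + O(1/n)

Stirling: ln((n)!) = n ln(n) − n + (1/2) ln(2π·n) + O(1/n).
Here n ln(n) = n ln n.
Subtract 23n ln n: leading term is (1 − 23) n ln n = −22 n ln n. The next term is −n. Then the (1/2) ln(2π·n) correction.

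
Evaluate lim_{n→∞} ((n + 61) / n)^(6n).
lim = e^366

Rewrite as (1 + 61/n)^(6n). By the standard limit (1 + x/n)^n → e^x, we have (1 + 61/n)^n → e^61, and raising to the 6th power gives e^366.
More precisely, ln[(1 + 61/n)^(6n)] = 6n · ln(1 + 61/n) = 6n · (61/n + O(1/n^2)) = 366 + O(1/n) → 366.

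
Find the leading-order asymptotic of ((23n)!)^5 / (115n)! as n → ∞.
((23n)!)^5/(115n)! ~ ((2π·23n)^(4/2) / sqrt(5)) · 5^(−5·23n)  →  0

Write N = 23n. Stirling: N! ~ sqrt(2π N)(N/e)^N and (5N)! ~ sqrt(2π·5N)·(5N/e)^(5N).
  (N!)^5/(5N)! ~ (2π N)^(5/2) (N/e)^(5N) / [sqrt(2π·5N) (5N/e)^(5N)]
     = (2π N)^(5/2) / sqrt(2π·5N) · (N/(5N))^(5N)
     = (2π N)^((5−1)/2) / sqrt(5) · 5^(−5N).
Since 5^5 > 1, the factor 5^(−5N) decays exponentially, so the ratio → 0. Substituting N = 23n gives the stated form.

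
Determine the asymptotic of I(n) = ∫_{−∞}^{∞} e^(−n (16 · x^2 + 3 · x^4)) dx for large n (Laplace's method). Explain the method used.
I(n) ~ sqrt(π/(16n))

φ(x) = 16 · x^2 + 3 · x^4 has its unique global minimum at x* = 0 (since φ'(x) = 32x + 12x^3 = 0 only at x = 0 for real x with both coefficients positive, and φ → ∞ as |x| → ∞). At x* = 0, φ(0) = 0 and φ''(0) = 32. Laplace's method then gives
  I(n) ~ sqrt(2π / (n · φ''(0))) · e^(−n φ(0)) = sqrt(2π / (32n)) = sqrt(π/(16n)).
The 3 · x^4 term contributes only at subleading order (an O(1/n) relative correction).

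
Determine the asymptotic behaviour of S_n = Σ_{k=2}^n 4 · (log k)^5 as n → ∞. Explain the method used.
S_n ~ 4 · n · (log n)^5

By integral comparison, S_n = ∫_1^n 4 · (log x)^5 dx + O((log n)^5). For the integral, the leading term of ∫_1^n (log x)^5 dx is n · (log n)^5 (by repeated integration by parts; each step lowers the log-exponent and produces a relatively O(1/log n) correction). Hence S_n ~ 4 · n · (log n)^5.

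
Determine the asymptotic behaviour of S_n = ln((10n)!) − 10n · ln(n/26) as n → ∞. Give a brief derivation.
S_n ~ 10n · (ln 260 − 1) + O(ln n)

Stirling: ln((10n)!) = 10n ln(10n) − 10n + O(ln n).
  S_n = 10n ln(10n) − 10n − 10n ln(n/26) + O(ln n)
      = 10n ln(10n) − 10n ln n + 10n ln 26 − 10n + O(ln n)
      = 10n ln 10 + 10n ln 26 − 10n + O(ln n)
      = 10n (ln 260 − 1) + O(ln n).
Numerically ln(260) − 1 ≈ 4.5607.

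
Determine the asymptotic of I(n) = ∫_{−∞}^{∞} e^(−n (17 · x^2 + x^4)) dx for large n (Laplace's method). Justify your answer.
I(n) ~ sqrt(π/(17n))

φ(x) = 17 · x^2 + x^4 has its unique global minimum at x* = 0 (since φ'(x) = 34x + 4x^3 = 0 only at x = 0 for real x with both coefficients positive, and φ → ∞ as |x| → ∞). At x* = 0, φ(0) = 0 and φ''(0) = 34. Laplace's method then gives
  I(n) ~ sqrt(2π / (n · φ''(0))) · e^(−n φ(0)) = sqrt(2π / (34n)) = sqrt(π/(17n)).
The x^4 term contributes only at subleading order (an O(1/n) relative correction).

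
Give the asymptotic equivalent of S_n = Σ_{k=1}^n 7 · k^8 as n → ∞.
S_n ~ 7 · n^9 / 9

By integral comparison (Euler-Maclaurin), Σ_{k=1}^n 7 · k^8 = 7 · ∫_0^n x^8 dx + O(n^8) = 7 · n^9/9 + O(n^8). (Equivalently, Faulhaber's formula gives the same leading term.)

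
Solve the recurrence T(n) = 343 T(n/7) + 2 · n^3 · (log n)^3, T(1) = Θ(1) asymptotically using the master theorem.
T(n) = Θ(n^3 · (log n)^4)

Here log_7 343 = 3 and f(n) = 2 · n^3 · (log n)^3 = Θ(n^(log_7 343) · (log n)^3). This is the extended Case 2 of the master theorem (f matches the critical exponent up to log factors), giving T(n) = Θ(n^(log_7 343) · (log n)^(3+1)) = Θ(n^3 · (log n)^4).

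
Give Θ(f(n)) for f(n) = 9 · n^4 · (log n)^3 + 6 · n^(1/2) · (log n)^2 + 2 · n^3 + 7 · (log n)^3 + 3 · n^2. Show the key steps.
f(n) ∈ Θ(n^4 · (log n)^3)

Compare the terms by growth order. For large n, n^a · (log n)^b dominates n^a' · (log n)^b' iff a > a', or (a = a' and b > b'). Ranking the 5 terms shows the dominant one is 9 · n^4 · (log n)^3. Hence f(n) ∈ Θ(n^4 · (log n)^3).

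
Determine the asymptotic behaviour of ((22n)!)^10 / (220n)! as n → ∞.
((22n)!)^10/(220n)! ~ ((2π·22n)^(9/2) / sqrt(10)) · 10^(−10·22n)  →  0

Write N = 22n. Stirling: N! ~ sqrt(2π N)(N/e)^N and (10N)! ~ sqrt(2π·10N)·(10N/e)^(10N).
  (N!)^10/(10N)! ~ (2π N)^(10/2) (N/e)^(10N) / [sqrt(2π·10N) (10N/e)^(10N)]
     = (2π N)^(10/2) / sqrt(2π·10N) · (N/(10N))^(10N)
     = (2π N)^((10−1)/2) / sqrt(10) · 10^(−10N).
Since 10^10 > 1, the factor 10^(−10N) decays exponentially, so the ratio → 0. Substituting N = 22n gives the stated form.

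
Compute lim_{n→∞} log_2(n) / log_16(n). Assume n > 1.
lim = ln(16) / ln(2) = log_2(16)

Change of base: log_2(n) = ln n / ln 2 and log_16(n) = ln n / ln 16. The ratio is (ln n / ln 2) · (ln 16 / ln n) = ln 16 / ln 2, a constant independent of n. So the limit is ln 16 / ln 2 = log_2(16).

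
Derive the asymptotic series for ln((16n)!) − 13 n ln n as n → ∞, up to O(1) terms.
ln((16n)!) − 13 n ln n = 3 n ln n + 16(ln 16 − 1) n + (1/2) ln(2π·16n) + O(1/n)

Stirling: ln((16n)!) = 16n ln(16n) − 16n + (1/2) ln(2π·16n) + O(1/n).
Expand 16n ln(16n) = 16n (ln n + ln 16) = 16n ln n + 16n ln 16.
Subtract 13n ln n: leading term is (16 − 13) n ln n = 3 n ln n. The next term is 16n ln 16 − 16n = 16(ln 16 − 1) n. Then the (1/2) ln(2π·16n) correction.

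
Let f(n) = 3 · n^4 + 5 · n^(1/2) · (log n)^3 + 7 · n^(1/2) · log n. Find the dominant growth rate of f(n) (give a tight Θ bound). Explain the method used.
f(n) ∈ Θ(n^4)

Compare the terms by growth order. For large n, n^a · (log n)^b dominates n^a' · (log n)^b' iff a > a', or (a = a' and b > b'). Ranking the 3 terms shows the dominant one is 3 · n^4. Hence f(n) ∈ Θ(n^4).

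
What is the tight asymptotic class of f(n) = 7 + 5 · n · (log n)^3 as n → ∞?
f(n) ∈ Θ(n · (log n)^3)

Compare the terms by growth order. For large n, n^a · (log n)^b dominates n^a' · (log n)^b' iff a > a', or (a = a' and b > b'). Ranking the 2 terms shows the dominant one is 5 · n · (log n)^3. Hence f(n) ∈ Θ(n · (log n)^3).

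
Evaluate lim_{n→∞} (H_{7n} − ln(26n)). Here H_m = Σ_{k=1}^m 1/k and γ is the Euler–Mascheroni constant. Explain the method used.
lim = ln(7/26) + γ

By Euler-Maclaurin, H_m = ln m + γ + O(1/m). So
  H_{7n} − ln(26n) = ln(7n) + γ − ln(26n) + O(1/n)
                       = ln(7/26) + γ + O(1/n).
Hence the limit is ln(7/26) + γ.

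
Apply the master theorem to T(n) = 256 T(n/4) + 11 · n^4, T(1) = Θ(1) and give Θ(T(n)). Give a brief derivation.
T(n) = Θ(n^4 log n)

log_4 256 = 4, and f(n) = 11 · n^4 = Θ(n^(log_4 256)). This is Case 2 of the master theorem: T(n) = Θ(f(n) · log n) = Θ(n^4 log n).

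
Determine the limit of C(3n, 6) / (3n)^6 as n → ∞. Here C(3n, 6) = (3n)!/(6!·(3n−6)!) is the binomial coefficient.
lim = 1/6! = 1/720

With N = 3n → ∞: C(N, 6) / N^6 = [N(N−1)…(N−5)] / (6! · N^6) = (1/6!) · 1 · (1 − 1/(3n)) · … · (1 − 5/(3n)). Each factor → 1 as N → ∞, so the limit is 1/6! = 1/720.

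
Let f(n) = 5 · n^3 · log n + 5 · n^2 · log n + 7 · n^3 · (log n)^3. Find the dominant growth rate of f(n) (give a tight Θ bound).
f(n) ∈ Θ(n^3 · (log n)^3)

Compare the terms by growth order. For large n, n^a · (log n)^b dominates n^a' · (log n)^b' iff a > a', or (a = a' and b > b'). Ranking the 3 terms shows the dominant one is 7 · n^3 · (log n)^3. Hence f(n) ∈ Θ(n^3 · (log n)^3).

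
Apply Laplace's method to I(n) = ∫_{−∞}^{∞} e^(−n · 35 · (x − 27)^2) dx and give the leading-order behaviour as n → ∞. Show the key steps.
I(n) = sqrt(π/(35n))

Here φ(x) = 35 · (x − 27)^2 has its unique minimum at x* = 27 with φ(x*) = 0 and φ''(x*) = 70. Laplace's method gives
  I(n) ~ e^(−n φ(x*)) · sqrt(2π / (n · φ''(x*))) = sqrt(2π / (70n)) = sqrt(π/(35n)).
This is exact: substituting u = (x − 27)·sqrt(35n) gives I(n) = (1/sqrt(35n)) ∫_{−∞}^{∞} e^(−u^2) du = sqrt(π/(35n)).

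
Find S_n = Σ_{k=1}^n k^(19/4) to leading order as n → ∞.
S_n ~ (4/23) · n^(23/4)

Integral comparison: Σ_{k=1}^n k^(19/4) = ∫_0^n x^(19/4) dx + O(n^(19/4)). The integral is n^(1 + 19/4) / (1 + 19/4) = n^((19+4)/4) / ((19+4)/4) = (4/23) · n^(23/4).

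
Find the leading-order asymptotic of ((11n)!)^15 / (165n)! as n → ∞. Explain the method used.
((11n)!)^15/(165n)! ~ ((2π·11n)^(14/2) / sqrt(15)) · 15^(−15·11n)  →  0

Write N = 11n. Stirling: N! ~ sqrt(2π N)(N/e)^N and (15N)! ~ sqrt(2π·15N)·(15N/e)^(15N).
  (N!)^15/(15N)! ~ (2π N)^(15/2) (N/e)^(15N) / [sqrt(2π·15N) (15N/e)^(15N)]
     = (2π N)^(15/2) / sqrt(2π·15N) · (N/(15N))^(15N)
     = (2π N)^((15−1)/2) / sqrt(15) · 15^(−15N).
Since 15^15 > 1, the factor 15^(−15N) decays exponentially, so the ratio → 0. Substituting N = 11n gives the stated form.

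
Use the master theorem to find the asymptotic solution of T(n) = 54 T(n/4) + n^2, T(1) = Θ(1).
T(n) = Θ(n^(log_4 54))

Master theorem: compare f(n) = n^2 to n^(log_4 54) where log_4 54 ≈ 2.877. Since 2 < log_4 54, we have f(n) = O(n^(log_4 54 − ε)) for some ε > 0 — Case 1. Hence T(n) = Θ(n^(log_4 54)).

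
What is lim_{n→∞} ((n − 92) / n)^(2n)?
lim = e^(−184)

Rewrite as (1 − 92/n)^(2n). By the standard limit (1 + x/n)^n → e^x, we have (1 − 92/n)^n → e^(−92), and raising to the 2nd power gives e^(−184).
More precisely, ln[(1 − 92/n)^(2n)] = 2n · ln(1 − 92/n) = 2n · (-92/n + O(1/n^2)) = -184 + O(1/n) → -184.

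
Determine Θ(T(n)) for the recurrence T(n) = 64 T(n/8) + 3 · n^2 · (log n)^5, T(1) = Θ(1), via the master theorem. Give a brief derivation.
T(n) = Θ(n^2 · (log n)^6)

Here log_8 64 = 2 and f(n) = 3 · n^2 · (log n)^5 = Θ(n^(log_8 64) · (log n)^5). This is the extended Case 2 of the master theorem (f matches the critical exponent up to log factors), giving T(n) = Θ(n^(log_8 64) · (log n)^(5+1)) = Θ(n^2 · (log n)^6).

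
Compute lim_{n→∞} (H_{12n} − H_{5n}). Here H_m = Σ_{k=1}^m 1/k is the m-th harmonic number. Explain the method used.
lim = ln(12/5)

Euler-Maclaurin gives H_m = ln m + γ + 1/(2m) + O(1/m^2). The γ and O(1/m) terms cancel in the difference:
  H_{12n} − H_{5n} = ln(12n) − ln(5n) + O(1/n) = ln(12/5) + O(1/n).
Hence the limit is ln(12/5).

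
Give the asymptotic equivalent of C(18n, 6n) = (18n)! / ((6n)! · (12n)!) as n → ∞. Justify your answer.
C(18n, 6n) ~ (27/4)^(6n) · sqrt(3/(4π·6n))

Write N = 6n. Apply Stirling to each factorial:
  (3N)! ~ sqrt(2π·3N) · (3N/e)^(3N),
  N! ~ sqrt(2π N) · (N/e)^N,
  (2N)! ~ sqrt(2π·2N) · (2N/e)^(2N).
The exponential factors combine to (3N)^(3N) / (N^N · (2N)^(2N)) = 3^(3N)/2^(2N) = (3^3/2^2)^N = (27/4)^N.
The square-root prefactors combine to sqrt(2π·3N) / (sqrt(2π N)·sqrt(2π·2N)) = sqrt(3 / (2π·2·N)) = sqrt(3/(4π·6n)).
Substituting N = 6n: C(18n, 6n) ~ (27/4)^(6n) · sqrt(3/(4π·6n)).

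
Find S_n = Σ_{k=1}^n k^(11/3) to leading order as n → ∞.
S_n ~ (3/14) · n^(14/3)

Integral comparison: Σ_{k=1}^n k^(11/3) = ∫_0^n x^(11/3) dx + O(n^(11/3)). The integral is n^(1 + 11/3) / (1 + 11/3) = n^((11+3)/3) / ((11+3)/3) = (3/14) · n^(14/3).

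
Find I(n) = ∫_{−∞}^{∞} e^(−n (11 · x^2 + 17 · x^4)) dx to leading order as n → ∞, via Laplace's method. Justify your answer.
I(n) ~ sqrt(π/(11n))

φ(x) = 11 · x^2 + 17 · x^4 has its unique global minimum at x* = 0 (since φ'(x) = 22x + 68x^3 = 0 only at x = 0 for real x with both coefficients positive, and φ → ∞ as |x| → ∞). At x* = 0, φ(0) = 0 and φ''(0) = 22. Laplace's method then gives
  I(n) ~ sqrt(2π / (n · φ''(0))) · e^(−n φ(0)) = sqrt(2π / (22n)) = sqrt(π/(11n)).
The 17 · x^4 term contributes only at subleading order (an O(1/n) relative correction).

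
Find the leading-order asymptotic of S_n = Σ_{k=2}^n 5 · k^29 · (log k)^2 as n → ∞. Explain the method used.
S_n ~ n^30 · (log n)^2 / 6

By integral comparison, S_n = ∫_1^n 5 · x^29 · (log x)^2 dx + O(n^29 · (log n)^2). For the integral, the leading term of ∫_1^n x^29 (log x)^2 dx is n^30/30 · (log n)^2 (by repeated integration by parts; each step lowers the log-exponent and produces a relatively O(1/log n) correction). Hence S_n ~ n^30 · (log n)^2 / 6.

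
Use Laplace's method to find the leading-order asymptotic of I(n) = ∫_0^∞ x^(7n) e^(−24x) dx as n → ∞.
I(n) ~ (sqrt(2π·7n) / 24) · (7n/(24e))^(7n)

Write the integrand as exp(7n ln x − 24x) and set f(x) = 7n ln x − 24x. Then f'(x) = 7n/x − 24 = 0 at x* = 7n/24, and f''(x*) = −7n/x*^2 = −24^2/(7n). Laplace's method (interior maximum) gives
  I(n) ~ e^(f(x*)) · sqrt(2π / |f''(x*)|)
        = exp(7n ln(7n/24) − 7n) · sqrt(2π · 7n / 24^2)
        = (7n/24)^(7n) e^(−7n) · sqrt(2π·7n) / 24
        = (sqrt(2π·7n) / 24) · (7n/(24e))^(7n).
This matches Γ(7n+1)/24^(7n+1) with Stirling applied to Γ.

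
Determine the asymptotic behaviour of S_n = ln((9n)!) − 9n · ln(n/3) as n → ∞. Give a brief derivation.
S_n ~ 9n · (ln 27 − 1) + O(ln n)

Stirling: ln((9n)!) = 9n ln(9n) − 9n + O(ln n).
  S_n = 9n ln(9n) − 9n − 9n ln(n/3) + O(ln n)
      = 9n ln(9n) − 9n ln n + 9n ln 3 − 9n + O(ln n)
      = 9n ln 9 + 9n ln 3 − 9n + O(ln n)
      = 9n (ln 27 − 1) + O(ln n).
Numerically ln(27) − 1 ≈ 2.2958.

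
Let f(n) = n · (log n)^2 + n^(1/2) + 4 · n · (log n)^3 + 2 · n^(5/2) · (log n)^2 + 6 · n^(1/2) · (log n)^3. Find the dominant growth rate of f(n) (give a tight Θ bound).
f(n) ∈ Θ(n^(5/2) · (log n)^2)

Compare the terms by growth order. For large n, n^a · (log n)^b dominates n^a' · (log n)^b' iff a > a', or (a = a' and b > b'). Ranking the 5 terms shows the dominant one is 2 · n^(5/2) · (log n)^2. Hence f(n) ∈ Θ(n^(5/2) · (log n)^2).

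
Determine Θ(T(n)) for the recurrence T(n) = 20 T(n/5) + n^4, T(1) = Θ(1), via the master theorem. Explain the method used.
T(n) = Θ(n^4)

log_5 20 ≈ 1.861. f(n) = n^4 dominates n^(log_5 20) since 4 > 1.861, and the regularity condition a·f(n/b) = 20·(n/5)^4 = (20/625)·n^4 ≤ c·f(n) holds with c = 20/625 ≈ 0.032 < 1. So this is Case 3: T(n) = Θ(f(n)) = Θ(n^4).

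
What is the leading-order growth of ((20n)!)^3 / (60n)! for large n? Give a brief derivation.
((20n)!)^3/(60n)! ~ ((2π·20n)^(2/2) / sqrt(3)) · 3^(−3·20n)  →  0

Write N = 20n. Stirling: N! ~ sqrt(2π N)(N/e)^N and (3N)! ~ sqrt(2π·3N)·(3N/e)^(3N).
  (N!)^3/(3N)! ~ (2π N)^(3/2) (N/e)^(3N) / [sqrt(2π·3N) (3N/e)^(3N)]
     = (2π N)^(3/2) / sqrt(2π·3N) · (N/(3N))^(3N)
     = (2π N)^((3−1)/2) / sqrt(3) · 3^(−3N).
Since 3^3 > 1, the factor 3^(−3N) decays exponentially, so the ratio → 0. Substituting N = 20n gives the stated form.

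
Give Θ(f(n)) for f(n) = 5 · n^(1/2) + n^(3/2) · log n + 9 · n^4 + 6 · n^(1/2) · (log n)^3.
f(n) ∈ Θ(n^4)

Compare the terms by growth order. For large n, n^a · (log n)^b dominates n^a' · (log n)^b' iff a > a', or (a = a' and b > b'). Ranking the 4 terms shows the dominant one is 9 · n^4. Hence f(n) ∈ Θ(n^4).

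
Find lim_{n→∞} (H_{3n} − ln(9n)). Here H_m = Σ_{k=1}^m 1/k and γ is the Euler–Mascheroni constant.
lim = −ln 3 + γ

By Euler-Maclaurin, H_m = ln m + γ + O(1/m). So
  H_{3n} − ln(9n) = ln(3n) + γ − ln(9n) + O(1/n)
                       = ln(3/9) + γ + O(1/n).
Hence the limit is ln(3/9) + γ (= −ln 3).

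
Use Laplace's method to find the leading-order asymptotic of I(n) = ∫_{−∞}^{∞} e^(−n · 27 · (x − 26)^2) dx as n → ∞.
I(n) = sqrt(π/(27n))

Here φ(x) = 27 · (x − 26)^2 has its unique minimum at x* = 26 with φ(x*) = 0 and φ''(x*) = 54. Laplace's method gives
  I(n) ~ e^(−n φ(x*)) · sqrt(2π / (n · φ''(x*))) = sqrt(2π / (54n)) = sqrt(π/(27n)).
This is exact: substituting u = (x − 26)·sqrt(27n) gives I(n) = (1/sqrt(27n)) ∫_{−∞}^{∞} e^(−u^2) du = sqrt(π/(27n)).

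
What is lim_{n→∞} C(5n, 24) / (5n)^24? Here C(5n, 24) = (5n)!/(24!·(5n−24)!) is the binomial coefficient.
lim = 1/24! = 1/620448401733239439360000

With N = 5n → ∞: C(N, 24) / N^24 = [N(N−1)…(N−23)] / (24! · N^24) = (1/24!) · 1 · (1 − 1/(5n)) · … · (1 − 23/(5n)). Each factor → 1 as N → ∞, so the limit is 1/24! = 1/620448401733239439360000.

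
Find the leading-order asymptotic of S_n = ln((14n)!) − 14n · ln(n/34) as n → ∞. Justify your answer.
S_n ~ 14n · (ln 476 − 1) + O(ln n)

Stirling: ln((14n)!) = 14n ln(14n) − 14n + O(ln n).
  S_n = 14n ln(14n) − 14n − 14n ln(n/34) + O(ln n)
      = 14n ln(14n) − 14n ln n + 14n ln 34 − 14n + O(ln n)
      = 14n ln 14 + 14n ln 34 − 14n + O(ln n)
      = 14n (ln 476 − 1) + O(ln n).
Numerically ln(476) − 1 ≈ 5.1654.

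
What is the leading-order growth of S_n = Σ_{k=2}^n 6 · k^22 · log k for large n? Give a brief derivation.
S_n ~ 6 · n^23 log n / 23 − 6 · n^23 / 529

By integral comparison, S_n = ∫_1^n 6 · x^22 · log x dx + O(n^22 · log n). For the integral, ∫ x^22 log x dx = n^23 log n / 23 − n^23/529 (integration by parts). Hence S_n ~ 6 · n^23 log n / 23 − 6 · n^23 / 529.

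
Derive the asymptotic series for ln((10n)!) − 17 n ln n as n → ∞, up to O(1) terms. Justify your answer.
ln((10n)!) − 17 n ln n = −7 n ln n + 10(ln 10 − 1) n + (1/2) ln(2π·10n) + O(1/n)

Stirling: ln((10n)!) = 10n ln(10n) − 10n + (1/2) ln(2π·10n) + O(1/n).
Expand 10n ln(10n) = 10n (ln n + ln 10) = 10n ln n + 10n ln 10.
Subtract 17n ln n: leading term is (10 − 17) n ln n = −7 n ln n. The next term is 10n ln 10 − 10n = 10(ln 10 − 1) n. Then the (1/2) ln(2π·10n) correction.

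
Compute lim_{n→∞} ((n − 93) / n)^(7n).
lim = e^(−651)

Rewrite as (1 − 93/n)^(7n). By the standard limit (1 + x/n)^n → e^x, we have (1 − 93/n)^n → e^(−93), and raising to the 7th power gives e^(−651).
More precisely, ln[(1 − 93/n)^(7n)] = 7n · ln(1 − 93/n) = 7n · (-93/n + O(1/n^2)) = -651 + O(1/n) → -651.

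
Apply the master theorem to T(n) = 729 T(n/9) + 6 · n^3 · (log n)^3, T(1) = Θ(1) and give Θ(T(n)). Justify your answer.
T(n) = Θ(n^3 · (log n)^4)

Here log_9 729 = 3 and f(n) = 6 · n^3 · (log n)^3 = Θ(n^(log_9 729) · (log n)^3). This is the extended Case 2 of the master theorem (f matches the critical exponent up to log factors), giving T(n) = Θ(n^(log_9 729) · (log n)^(3+1)) = Θ(n^3 · (log n)^4).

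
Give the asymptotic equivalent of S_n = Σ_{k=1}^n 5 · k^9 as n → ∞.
S_n ~ n^10 / 2

By integral comparison (Euler-Maclaurin), Σ_{k=1}^n 5 · k^9 = 5 · ∫_0^n x^9 dx + O(n^9) = 5 · n^10/10 = n^10 / 2 + O(n^9). (Equivalently, Faulhaber's formula gives the same leading term.)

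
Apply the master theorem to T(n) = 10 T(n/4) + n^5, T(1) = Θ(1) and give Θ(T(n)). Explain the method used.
T(n) = Θ(n^5)

log_4 10 ≈ 1.661. f(n) = n^5 dominates n^(log_4 10) since 5 > 1.661, and the regularity condition a·f(n/b) = 10·(n/4)^5 = (10/1024)·n^5 ≤ c·f(n) holds with c = 10/1024 ≈ 0.00977 < 1. So this is Case 3: T(n) = Θ(f(n)) = Θ(n^5).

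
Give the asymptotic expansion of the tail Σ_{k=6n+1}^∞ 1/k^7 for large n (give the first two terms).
Σ_{k>6n} 1/k^7 = 1/(6 · (6n)^6) − 1/(2 · (6n)^7) + O(1/(6n)^8)

Compare to the integral: ∫_{6n}^∞ x^(−7) dx = [−x^(−6)/6]_{6n}^∞ = 1/((7−1)·(6n)^6). The Euler-Maclaurin correction adds −f(6n)/2 = −1/(2·(6n)^7). Euler-Maclaurin then gives
  Σ_{k>6n} 1/k^7 = ∫_{6n}^∞ dx/x^7 − 1/(2·(6n)^7) + O(1/(6n)^8).
(Equivalently this is ζ(7) − Σ_{k≤6n} 1/k^7.)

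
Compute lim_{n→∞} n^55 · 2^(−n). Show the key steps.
lim = 0

Exponentials with base > 1 dominate every fixed polynomial: for any fixed c, n^c / 2^n → 0 as n → ∞ (e.g. by the ratio test, or by writing 2^n = e^(n ln 2) and noting e^(n ln 2) / n^c → ∞). Hence n^55 · 2^(−n) = n^55 / 2^n → 0.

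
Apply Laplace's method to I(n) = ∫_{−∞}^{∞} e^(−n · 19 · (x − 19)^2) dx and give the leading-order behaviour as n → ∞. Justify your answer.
I(n) = sqrt(π/(19n))

Here φ(x) = 19 · (x − 19)^2 has its unique minimum at x* = 19 with φ(x*) = 0 and φ''(x*) = 38. Laplace's method gives
  I(n) ~ e^(−n φ(x*)) · sqrt(2π / (n · φ''(x*))) = sqrt(2π / (38n)) = sqrt(π/(19n)).
This is exact: substituting u = (x − 19)·sqrt(19n) gives I(n) = (1/sqrt(19n)) ∫_{−∞}^{∞} e^(−u^2) du = sqrt(π/(19n)).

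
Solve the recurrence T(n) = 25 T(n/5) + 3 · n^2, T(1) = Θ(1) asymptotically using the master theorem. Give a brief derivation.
T(n) = Θ(n^2 log n)

log_5 25 = 2, and f(n) = 3 · n^2 = Θ(n^(log_5 25)). This is Case 2 of the master theorem: T(n) = Θ(f(n) · log n) = Θ(n^2 log n).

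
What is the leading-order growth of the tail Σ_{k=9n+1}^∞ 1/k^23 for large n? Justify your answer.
Σ_{k>9n} 1/k^23 ~ 1/(22 · (9n)^22)

Compare to the integral: ∫_{9n}^∞ x^(−23) dx = [−x^(−22)/22]_{9n}^∞ = 1/((23−1)·(9n)^22). Euler-Maclaurin then gives
  Σ_{k>9n} 1/k^23 = ∫_{9n}^∞ dx/x^23 − 1/(2·(9n)^23) + O(1/(9n)^24).
(Equivalently this is ζ(23) − Σ_{k≤9n} 1/k^23.)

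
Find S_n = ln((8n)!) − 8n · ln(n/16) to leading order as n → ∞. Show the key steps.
S_n ~ 8n · (ln 128 − 1) + O(ln n)

Stirling: ln((8n)!) = 8n ln(8n) − 8n + O(ln n).
  S_n = 8n ln(8n) − 8n − 8n ln(n/16) + O(ln n)
      = 8n ln(8n) − 8n ln n + 8n ln 16 − 8n + O(ln n)
      = 8n ln 8 + 8n ln 16 − 8n + O(ln n)
      = 8n (ln 128 − 1) + O(ln n).
Numerically ln(128) − 1 ≈ 3.8520.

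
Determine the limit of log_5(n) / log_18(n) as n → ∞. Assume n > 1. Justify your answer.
lim = ln(18) / ln(5) = log_5(18)

Change of base: log_5(n) = ln n / ln 5 and log_18(n) = ln n / ln 18. The ratio is (ln n / ln 5) · (ln 18 / ln n) = ln 18 / ln 5, a constant independent of n. So the limit is ln 18 / ln 5 = log_5(18).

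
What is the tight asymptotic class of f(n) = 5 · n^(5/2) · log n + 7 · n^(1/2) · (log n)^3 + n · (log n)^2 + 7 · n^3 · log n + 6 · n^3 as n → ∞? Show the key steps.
f(n) ∈ Θ(n^3 · log n)

Compare the terms by growth order. For large n, n^a · (log n)^b dominates n^a' · (log n)^b' iff a > a', or (a = a' and b > b'). Ranking the 5 terms shows the dominant one is 7 · n^3 · log n. Hence f(n) ∈ Θ(n^3 · log n).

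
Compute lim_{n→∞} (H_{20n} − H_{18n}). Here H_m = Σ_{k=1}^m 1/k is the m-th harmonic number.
lim = ln(20/18) = ln(10/9)

Euler-Maclaurin gives H_m = ln m + γ + 1/(2m) + O(1/m^2). The γ and O(1/m) terms cancel in the difference:
  H_{20n} − H_{18n} = ln(20n) − ln(18n) + O(1/n) = ln(20/18) + O(1/n).
Hence the limit is ln(20/18) = ln(10/9).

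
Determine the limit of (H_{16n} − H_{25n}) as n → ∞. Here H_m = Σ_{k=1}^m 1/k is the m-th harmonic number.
lim = ln(16/25)

Euler-Maclaurin gives H_m = ln m + γ + 1/(2m) + O(1/m^2). The γ and O(1/m) terms cancel in the difference:
  H_{16n} − H_{25n} = ln(16n) − ln(25n) + O(1/n) = ln(16/25) + O(1/n).
Hence the limit is ln(16/25).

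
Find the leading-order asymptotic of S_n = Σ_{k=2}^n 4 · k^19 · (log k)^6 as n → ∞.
S_n ~ n^20 · (log n)^6 / 5

By integral comparison, S_n = ∫_1^n 4 · x^19 · (log x)^6 dx + O(n^19 · (log n)^6). For the integral, the leading term of ∫_1^n x^19 (log x)^6 dx is n^20/20 · (log n)^6 (by repeated integration by parts; each step lowers the log-exponent and produces a relatively O(1/log n) correction). Hence S_n ~ n^20 · (log n)^6 / 5.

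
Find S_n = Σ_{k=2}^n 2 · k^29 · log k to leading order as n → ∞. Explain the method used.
S_n ~ n^30 log n / 15 − n^30 / 450

By integral comparison, S_n = ∫_1^n 2 · x^29 · log x dx + O(n^29 · log n). For the integral, ∫ x^29 log x dx = n^30 log n / 30 − n^30/900 (integration by parts). Hence S_n ~ n^30 log n / 15 − n^30 / 450.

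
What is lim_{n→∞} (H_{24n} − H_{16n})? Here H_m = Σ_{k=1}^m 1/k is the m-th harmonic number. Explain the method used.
lim = ln(24/16) = ln(3/2)

Euler-Maclaurin gives H_m = ln m + γ + 1/(2m) + O(1/m^2). The γ and O(1/m) terms cancel in the difference:
  H_{24n} − H_{16n} = ln(24n) − ln(16n) + O(1/n) = ln(24/16) + O(1/n).
Hence the limit is ln(24/16) = ln(3/2).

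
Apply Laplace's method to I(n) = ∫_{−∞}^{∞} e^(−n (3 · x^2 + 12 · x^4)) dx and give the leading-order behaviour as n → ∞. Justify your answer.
I(n) ~ sqrt(π/(3n))

φ(x) = 3 · x^2 + 12 · x^4 has its unique global minimum at x* = 0 (since φ'(x) = 6x + 48x^3 = 0 only at x = 0 for real x with both coefficients positive, and φ → ∞ as |x| → ∞). At x* = 0, φ(0) = 0 and φ''(0) = 6. Laplace's method then gives
  I(n) ~ sqrt(2π / (n · φ''(0))) · e^(−n φ(0)) = sqrt(2π / (6n)) = sqrt(π/(3n)).
The 12 · x^4 term contributes only at subleading order (an O(1/n) relative correction).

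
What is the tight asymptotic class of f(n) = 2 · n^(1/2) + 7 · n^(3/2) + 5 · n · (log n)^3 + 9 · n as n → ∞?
f(n) ∈ Θ(n^(3/2))

Compare the terms by growth order. For large n, n^a · (log n)^b dominates n^a' · (log n)^b' iff a > a', or (a = a' and b > b'). Ranking the 4 terms shows the dominant one is 7 · n^(3/2). Hence f(n) ∈ Θ(n^(3/2)).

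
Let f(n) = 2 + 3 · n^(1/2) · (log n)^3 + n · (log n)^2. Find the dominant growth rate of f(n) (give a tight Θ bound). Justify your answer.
f(n) ∈ Θ(n · (log n)^2)

Compare the terms by growth order. For large n, n^a · (log n)^b dominates n^a' · (log n)^b' iff a > a', or (a = a' and b > b'). Ranking the 3 terms shows the dominant one is n · (log n)^2. Hence f(n) ∈ Θ(n · (log n)^2).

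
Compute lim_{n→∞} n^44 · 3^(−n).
lim = 0

Exponentials with base > 1 dominate every fixed polynomial: for any fixed c, n^c / 3^n → 0 as n → ∞ (e.g. by the ratio test, or by writing 3^n = e^(n ln 3) and noting e^(n ln 3) / n^c → ∞). Hence n^44 · 3^(−n) = n^44 / 3^n → 0.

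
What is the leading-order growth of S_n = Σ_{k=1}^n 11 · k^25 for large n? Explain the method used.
S_n ~ 11 · n^26 / 26

By integral comparison (Euler-Maclaurin), Σ_{k=1}^n 11 · k^25 = 11 · ∫_0^n x^25 dx + O(n^25) = 11 · n^26/26 + O(n^25). (Equivalently, Faulhaber's formula gives the same leading term.)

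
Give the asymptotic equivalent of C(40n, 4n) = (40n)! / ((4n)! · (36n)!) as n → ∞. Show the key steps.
C(40n, 4n) ~ (10000000000/387420489)^(4n) · sqrt(5/(9π·4n))

Write N = 4n. Apply Stirling to each factorial:
  (10N)! ~ sqrt(2π·10N) · (10N/e)^(10N),
  N! ~ sqrt(2π N) · (N/e)^N,
  (9N)! ~ sqrt(2π·9N) · (9N/e)^(9N).
The exponential factors combine to (10N)^(10N) / (N^N · (9N)^(9N)) = 10^(10N)/9^(9N) = (10^10/9^9)^N = (10000000000/387420489)^N.
The square-root prefactors combine to sqrt(2π·10N) / (sqrt(2π N)·sqrt(2π·9N)) = sqrt(10 / (2π·9·N)) = sqrt(5/(9π·4n)).
Substituting N = 4n: C(40n, 4n) ~ (10000000000/387420489)^(4n) · sqrt(5/(9π·4n)).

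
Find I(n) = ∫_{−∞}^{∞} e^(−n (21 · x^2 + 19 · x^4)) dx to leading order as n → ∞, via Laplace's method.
I(n) ~ sqrt(π/(21n))

φ(x) = 21 · x^2 + 19 · x^4 has its unique global minimum at x* = 0 (since φ'(x) = 42x + 76x^3 = 0 only at x = 0 for real x with both coefficients positive, and φ → ∞ as |x| → ∞). At x* = 0, φ(0) = 0 and φ''(0) = 42. Laplace's method then gives
  I(n) ~ sqrt(2π / (n · φ''(0))) · e^(−n φ(0)) = sqrt(2π / (42n)) = sqrt(π/(21n)).
The 19 · x^4 term contributes only at subleading order (an O(1/n) relative correction).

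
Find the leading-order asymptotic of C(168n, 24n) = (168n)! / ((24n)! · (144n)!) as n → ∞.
C(168n, 24n) ~ (823543/46656)^(24n) · sqrt(7/(12π·24n))

Write N = 24n. Apply Stirling to each factorial:
  (7N)! ~ sqrt(2π·7N) · (7N/e)^(7N),
  N! ~ sqrt(2π N) · (N/e)^N,
  (6N)! ~ sqrt(2π·6N) · (6N/e)^(6N).
The exponential factors combine to (7N)^(7N) / (N^N · (6N)^(6N)) = 7^(7N)/6^(6N) = (7^7/6^6)^N = (823543/46656)^N.
The square-root prefactors combine to sqrt(2π·7N) / (sqrt(2π N)·sqrt(2π·6N)) = sqrt(7 / (2π·6·N)) = sqrt(7/(12π·24n)).
Substituting N = 24n: C(168n, 24n) ~ (823543/46656)^(24n) · sqrt(7/(12π·24n)).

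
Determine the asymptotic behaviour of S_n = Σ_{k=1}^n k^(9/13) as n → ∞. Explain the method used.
S_n ~ (13/22) · n^(22/13)

Integral comparison: Σ_{k=1}^n k^(9/13) = ∫_0^n x^(9/13) dx + O(n^(9/13)). The integral is n^(1 + 9/13) / (1 + 9/13) = n^((9+13)/13) / ((9+13)/13) = (13/22) · n^(22/13).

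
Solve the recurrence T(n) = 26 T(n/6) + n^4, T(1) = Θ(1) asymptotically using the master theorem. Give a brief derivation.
T(n) = Θ(n^4)

log_6 26 ≈ 1.818. f(n) = n^4 dominates n^(log_6 26) since 4 > 1.818, and the regularity condition a·f(n/b) = 26·(n/6)^4 = (26/1296)·n^4 ≤ c·f(n) holds with c = 26/1296 ≈ 0.0201 < 1. So this is Case 3: T(n) = Θ(f(n)) = Θ(n^4).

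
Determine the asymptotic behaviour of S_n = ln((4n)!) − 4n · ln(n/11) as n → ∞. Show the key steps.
S_n ~ 4n · (ln 44 − 1) + O(ln n)

Stirling: ln((4n)!) = 4n ln(4n) − 4n + O(ln n).
  S_n = 4n ln(4n) − 4n − 4n ln(n/11) + O(ln n)
      = 4n ln(4n) − 4n ln n + 4n ln 11 − 4n + O(ln n)
      = 4n ln 4 + 4n ln 11 − 4n + O(ln n)
      = 4n (ln 44 − 1) + O(ln n).
Numerically ln(44) − 1 ≈ 2.7842.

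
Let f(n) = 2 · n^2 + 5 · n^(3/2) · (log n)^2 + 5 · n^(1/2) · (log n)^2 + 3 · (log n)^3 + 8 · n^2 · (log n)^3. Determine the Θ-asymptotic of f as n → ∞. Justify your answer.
f(n) ∈ Θ(n^2 · (log n)^3)

Compare the terms by growth order. For large n, n^a · (log n)^b dominates n^a' · (log n)^b' iff a > a', or (a = a' and b > b'). Ranking the 5 terms shows the dominant one is 8 · n^2 · (log n)^3. Hence f(n) ∈ Θ(n^2 · (log n)^3).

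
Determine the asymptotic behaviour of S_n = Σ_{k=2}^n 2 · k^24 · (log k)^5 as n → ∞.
S_n ~ 2 · n^25 · (log n)^5 / 25

By integral comparison, S_n = ∫_1^n 2 · x^24 · (log x)^5 dx + O(n^24 · (log n)^5). For the integral, the leading term of ∫_1^n x^24 (log x)^5 dx is n^25/25 · (log n)^5 (by repeated integration by parts; each step lowers the log-exponent and produces a relatively O(1/log n) correction). Hence S_n ~ 2 · n^25 · (log n)^5 / 25.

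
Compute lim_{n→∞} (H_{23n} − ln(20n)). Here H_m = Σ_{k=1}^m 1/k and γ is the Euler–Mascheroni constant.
lim = ln(23/20) + γ

By Euler-Maclaurin, H_m = ln m + γ + O(1/m). So
  H_{23n} − ln(20n) = ln(23n) + γ − ln(20n) + O(1/n)
                       = ln(23/20) + γ + O(1/n).
Hence the limit is ln(23/20) + γ.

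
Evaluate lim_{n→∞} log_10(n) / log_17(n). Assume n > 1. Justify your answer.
lim = ln(17) / ln(10) = log_10(17)

Change of base: log_10(n) = ln n / ln 10 and log_17(n) = ln n / ln 17. The ratio is (ln n / ln 10) · (ln 17 / ln n) = ln 17 / ln 10, a constant independent of n. So the limit is ln 17 / ln 10 = log_10(17).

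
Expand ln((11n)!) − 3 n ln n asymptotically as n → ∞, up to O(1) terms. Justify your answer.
ln((11n)!) − 3 n ln n = 8 n ln n + 11(ln 11 − 1) n + (1/2) ln(2π·11n) + O(1/n)

Stirling: ln((11n)!) = 11n ln(11n) − 11n + (1/2) ln(2π·11n) + O(1/n).
Expand 11n ln(11n) = 11n (ln n + ln 11) = 11n ln n + 11n ln 11.
Subtract 3n ln n: leading term is (11 − 3) n ln n = 8 n ln n. The next term is 11n ln 11 − 11n = 11(ln 11 − 1) n. Then the (1/2) ln(2π·11n) correction.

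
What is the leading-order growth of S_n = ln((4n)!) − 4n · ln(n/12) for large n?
S_n ~ 4n · (ln 48 − 1) + O(ln n)

Stirling: ln((4n)!) = 4n ln(4n) − 4n + O(ln n).
  S_n = 4n ln(4n) − 4n − 4n ln(n/12) + O(ln n)
      = 4n ln(4n) − 4n ln n + 4n ln 12 − 4n + O(ln n)
      = 4n ln 4 + 4n ln 12 − 4n + O(ln n)
      = 4n (ln 48 − 1) + O(ln n).
Numerically ln(48) − 1 ≈ 2.8712.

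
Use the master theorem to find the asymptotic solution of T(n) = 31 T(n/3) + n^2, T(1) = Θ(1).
T(n) = Θ(n^(log_3 31))

Master theorem: compare f(n) = n^2 to n^(log_3 31) where log_3 31 ≈ 3.126. Since 2 < log_3 31, we have f(n) = O(n^(log_3 31 − ε)) for some ε > 0 — Case 1. Hence T(n) = Θ(n^(log_3 31)).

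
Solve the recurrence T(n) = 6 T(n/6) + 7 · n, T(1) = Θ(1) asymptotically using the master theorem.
T(n) = Θ(n log n)

log_6 6 = 1, and f(n) = 7 · n = Θ(n^(log_6 6)). This is Case 2 of the master theorem: T(n) = Θ(f(n) · log n) = Θ(n log n).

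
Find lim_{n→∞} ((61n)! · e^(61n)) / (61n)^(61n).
lim = ∞

Stirling: (61n)! ~ sqrt(2π·61n) · (61n/e)^(61n). Hence
  (61n)! · e^(61n) / (61n)^(61n) ~ sqrt(2π·61n) = sqrt(2π·61) · sqrt(n) → ∞.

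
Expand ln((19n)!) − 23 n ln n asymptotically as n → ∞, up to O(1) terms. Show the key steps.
ln((19n)!) − 23 n ln n = −4 n ln n + 19(ln 19 − 1) n + (1/2) ln(2π·19n) + O(1/n)

Stirling: ln((19n)!) = 19n ln(19n) − 19n + (1/2) ln(2π·19n) + O(1/n).
Expand 19n ln(19n) = 19n (ln n + ln 19) = 19n ln n + 19n ln 19.
Subtract 23n ln n: leading term is (19 − 23) n ln n = −4 n ln n. The next term is 19n ln 19 − 19n = 19(ln 19 − 1) n. Then the (1/2) ln(2π·19n) correction.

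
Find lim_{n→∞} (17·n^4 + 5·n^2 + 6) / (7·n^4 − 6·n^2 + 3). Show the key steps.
lim = 17/7

For large n the leading n^4 terms dominate both numerator and denominator. Dividing top and bottom by n^4, every other term tends to 0, leaving 17/7.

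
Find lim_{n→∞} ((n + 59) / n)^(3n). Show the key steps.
lim = e^177

Rewrite as (1 + 59/n)^(3n). By the standard limit (1 + x/n)^n → e^x, we have (1 + 59/n)^n → e^59, and raising to the 3rd power gives e^177.
More precisely, ln[(1 + 59/n)^(3n)] = 3n · ln(1 + 59/n) = 3n · (59/n + O(1/n^2)) = 177 + O(1/n) → 177.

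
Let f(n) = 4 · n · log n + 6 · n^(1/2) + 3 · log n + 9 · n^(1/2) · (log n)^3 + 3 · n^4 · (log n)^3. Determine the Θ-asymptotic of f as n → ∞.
f(n) ∈ Θ(n^4 · (log n)^3)

Compare the terms by growth order. For large n, n^a · (log n)^b dominates n^a' · (log n)^b' iff a > a', or (a = a' and b > b'). Ranking the 5 terms shows the dominant one is 3 · n^4 · (log n)^3. Hence f(n) ∈ Θ(n^4 · (log n)^3).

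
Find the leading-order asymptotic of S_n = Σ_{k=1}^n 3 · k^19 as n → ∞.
S_n ~ 3 · n^20 / 20

By integral comparison (Euler-Maclaurin), Σ_{k=1}^n 3 · k^19 = 3 · ∫_0^n x^19 dx + O(n^19) = 3 · n^20/20 + O(n^19). (Equivalently, Faulhaber's formula gives the same leading term.)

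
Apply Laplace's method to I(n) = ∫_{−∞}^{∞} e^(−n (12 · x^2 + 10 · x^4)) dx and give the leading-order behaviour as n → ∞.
I(n) ~ sqrt(π/(12n))

φ(x) = 12 · x^2 + 10 · x^4 has its unique global minimum at x* = 0 (since φ'(x) = 24x + 40x^3 = 0 only at x = 0 for real x with both coefficients positive, and φ → ∞ as |x| → ∞). At x* = 0, φ(0) = 0 and φ''(0) = 24. Laplace's method then gives
  I(n) ~ sqrt(2π / (n · φ''(0))) · e^(−n φ(0)) = sqrt(2π / (24n)) = sqrt(π/(12n)).
The 10 · x^4 term contributes only at subleading order (an O(1/n) relative correction).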